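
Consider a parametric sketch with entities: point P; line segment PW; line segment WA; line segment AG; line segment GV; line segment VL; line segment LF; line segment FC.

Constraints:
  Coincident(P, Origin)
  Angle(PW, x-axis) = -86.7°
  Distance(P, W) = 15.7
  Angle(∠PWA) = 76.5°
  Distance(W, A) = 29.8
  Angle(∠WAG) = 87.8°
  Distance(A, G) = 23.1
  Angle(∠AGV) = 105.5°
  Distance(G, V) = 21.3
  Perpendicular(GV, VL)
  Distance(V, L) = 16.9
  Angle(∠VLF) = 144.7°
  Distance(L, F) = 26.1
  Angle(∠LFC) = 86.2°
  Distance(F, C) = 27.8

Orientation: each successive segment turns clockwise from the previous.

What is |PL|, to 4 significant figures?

3.783

∠AGV = 105.5° gives GV at 3.100° from the x-axis; with |GV| = 21.3, V = (-2.196, 13.32). GV is perpendicular to VL, so VL runs at -86.90°; with |VL| = 16.9, L = (-1.282, -3.559). Then |PL| = |L − P| = 3.783.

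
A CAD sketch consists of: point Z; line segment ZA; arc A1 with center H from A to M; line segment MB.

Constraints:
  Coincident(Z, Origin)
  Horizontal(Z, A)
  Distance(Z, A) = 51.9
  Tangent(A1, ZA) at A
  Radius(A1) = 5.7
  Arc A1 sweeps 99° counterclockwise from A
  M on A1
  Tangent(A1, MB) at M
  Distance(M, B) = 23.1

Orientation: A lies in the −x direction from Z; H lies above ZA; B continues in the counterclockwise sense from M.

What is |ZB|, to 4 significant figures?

57.91

Z is at the origin; Z and A share the same y with |ZA| = 51.9 and A on the −x side, so A = (-51.90, 0.000). The tangent condition forces HA to be normal to ZA, so H = A + (0, 5.7) = (-51.90, 5.700). On A1, A sits at bearing -90° from H; a 99° counterclockwise sweep puts M at bearing 9°, so M = H + 5.7·(cos 9°, sin 9°) = (-46.27, 6.592). The tangent condition forces HM to be normal to MB, so MB runs along (−sin 9°, cos 9°); with |MB| = 23.1, B = (-49.88, 29.41). Then |ZB| = |B − Z| = 57.91.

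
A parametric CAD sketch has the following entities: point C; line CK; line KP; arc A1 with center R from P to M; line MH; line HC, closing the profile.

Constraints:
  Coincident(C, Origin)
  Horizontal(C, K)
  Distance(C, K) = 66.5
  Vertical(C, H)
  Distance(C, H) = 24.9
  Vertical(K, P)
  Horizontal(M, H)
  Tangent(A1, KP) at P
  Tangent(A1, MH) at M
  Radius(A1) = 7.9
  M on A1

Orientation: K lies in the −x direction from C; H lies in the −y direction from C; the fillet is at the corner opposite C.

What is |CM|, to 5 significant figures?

63.671

C is at the origin; C and K share the same y with |CK| = 66.5 and K on the −x side, so K = (-66.500, 0.0000). C and H share the same x with |CH| = 24.9 and H on the −y side, so H = (0.0000, -24.900). The virtual corner opposite C is at (-66.500, -24.900). Since A1 is tangent to KP there, RP ⟂ KP and since A1 is tangent to MH there, RM ⟂ MH, with radius 7.9, so the center R sits 7.9 in from both sides at R = (-58.600, -17.000). That places the tangent points at P = (-66.500, -17.000) on KP and M = (-58.600, -24.900) on MH. Then |CM| = |M − C| = 63.671.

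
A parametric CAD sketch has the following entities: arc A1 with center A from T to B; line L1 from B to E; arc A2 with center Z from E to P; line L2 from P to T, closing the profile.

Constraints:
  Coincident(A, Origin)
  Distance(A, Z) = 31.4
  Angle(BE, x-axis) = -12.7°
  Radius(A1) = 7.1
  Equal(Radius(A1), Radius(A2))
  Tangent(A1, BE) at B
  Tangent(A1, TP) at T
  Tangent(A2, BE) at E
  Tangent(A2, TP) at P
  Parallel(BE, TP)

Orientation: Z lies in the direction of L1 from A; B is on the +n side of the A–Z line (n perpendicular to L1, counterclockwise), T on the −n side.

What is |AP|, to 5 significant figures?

32.193

Tangency of A1 to both parallel lines with radius 7.1 puts B and T at A ± 7.1·n: B = (1.5609, 6.9263), T = (-1.5609, -6.9263). Equal radii place E and P the same way about Z: E = Z + 7.1·n = (32.193, 0.023124), P = Z − 7.1·n = (29.071, -13.829). Then |AP| = |P − A| = 32.193.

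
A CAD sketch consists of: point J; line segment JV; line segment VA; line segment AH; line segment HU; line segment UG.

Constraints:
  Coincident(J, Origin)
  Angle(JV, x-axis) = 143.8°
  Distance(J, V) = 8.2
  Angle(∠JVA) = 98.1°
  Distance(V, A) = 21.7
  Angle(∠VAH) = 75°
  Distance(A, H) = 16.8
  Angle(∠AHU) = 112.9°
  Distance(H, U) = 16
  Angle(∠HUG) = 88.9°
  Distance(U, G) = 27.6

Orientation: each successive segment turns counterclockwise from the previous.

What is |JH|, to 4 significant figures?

20.21

∠JVA = 98.1° gives VA at -134.3° from the x-axis; with |VA| = 21.7, A = (-21.77, -10.69). ∠VAH = 75.0° gives AH at -29.30° from the x-axis; with |AH| = 16.8, H = (-7.122, -18.91). Then |JH| = |H − J| = 20.21.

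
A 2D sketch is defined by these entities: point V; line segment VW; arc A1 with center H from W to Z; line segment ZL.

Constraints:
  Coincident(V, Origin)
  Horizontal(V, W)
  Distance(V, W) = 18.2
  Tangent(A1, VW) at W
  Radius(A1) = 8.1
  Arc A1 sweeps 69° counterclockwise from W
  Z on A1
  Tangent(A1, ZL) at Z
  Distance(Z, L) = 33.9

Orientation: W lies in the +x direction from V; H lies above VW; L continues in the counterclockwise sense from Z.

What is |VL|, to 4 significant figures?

52.87

V is at the origin; V and W share the same y with |VW| = 18.2 and W on the +x side, so W = (18.20, 0.000). Tangency of A1 to VW means the radius HW is perpendicular to VW, so H = W + (0, 8.1) = (18.20, 8.100). On A1, W sits at bearing -90° from H; a 69° counterclockwise sweep puts Z at bearing -21°, so Z = H + 8.1·(cos -21°, sin -21°) = (25.76, 5.197). Tangency of A1 to ZL means the radius HZ is perpendicular to ZL, so ZL runs along (−sin -21°, cos -21°); with |ZL| = 33.9, L = (37.91, 36.85). Then |VL| = |L − V| = 52.87.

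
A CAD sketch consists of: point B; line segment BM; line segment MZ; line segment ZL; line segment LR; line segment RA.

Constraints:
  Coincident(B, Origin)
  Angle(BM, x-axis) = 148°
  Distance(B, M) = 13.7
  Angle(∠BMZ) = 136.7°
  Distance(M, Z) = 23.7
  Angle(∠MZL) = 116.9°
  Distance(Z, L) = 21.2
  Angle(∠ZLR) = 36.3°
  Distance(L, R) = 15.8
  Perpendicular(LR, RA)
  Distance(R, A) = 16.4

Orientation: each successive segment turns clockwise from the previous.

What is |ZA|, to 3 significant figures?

4.06

B is at the origin; BM runs at 148.0° with length 13.7, so M = (-11.6, 7.26). ∠BMZ = 136.7° gives MZ at 105° from the x-axis; with |MZ| = 23.7, Z = (-17.6, 30.2). ∠MZL = 116.9° gives ZL at 41.6° from the x-axis; with |ZL| = 21.2, L = (-1.78, 44.3). ∠ZLR = 36.3° gives LR at -102° from the x-axis; with |LR| = 15.8, R = (-5.09, 28.8). LR is perpendicular to RA, so RA runs at 168°; with |RA| = 16.4, A = (-21.1, 32.2). Then |ZA| = |A − Z| = 4.06.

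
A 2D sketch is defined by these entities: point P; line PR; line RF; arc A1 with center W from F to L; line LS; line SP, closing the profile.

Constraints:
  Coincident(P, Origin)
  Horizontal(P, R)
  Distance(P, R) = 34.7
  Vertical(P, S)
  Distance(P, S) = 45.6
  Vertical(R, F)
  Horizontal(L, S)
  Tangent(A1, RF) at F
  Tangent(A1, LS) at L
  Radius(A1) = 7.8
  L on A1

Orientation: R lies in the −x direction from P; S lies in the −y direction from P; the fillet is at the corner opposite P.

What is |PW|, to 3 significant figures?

46.4

P is at the origin; PR is horizontal with |PR| = 34.7 and R on the −x side, so R = (-34.7, 0.00). PS is vertical with |PS| = 45.6 and S on the −y side, so S = (0.00, -45.6). The virtual corner opposite P is at (-34.7, -45.6). A1 meets RF tangentially, so WF is at right angles to RF and A1 meets LS tangentially, so WL is at right angles to LS, with radius 7.8, so the center W sits 7.8 in from both sides at W = (-26.9, -37.8). Then |PW| = |W − P| = 46.4.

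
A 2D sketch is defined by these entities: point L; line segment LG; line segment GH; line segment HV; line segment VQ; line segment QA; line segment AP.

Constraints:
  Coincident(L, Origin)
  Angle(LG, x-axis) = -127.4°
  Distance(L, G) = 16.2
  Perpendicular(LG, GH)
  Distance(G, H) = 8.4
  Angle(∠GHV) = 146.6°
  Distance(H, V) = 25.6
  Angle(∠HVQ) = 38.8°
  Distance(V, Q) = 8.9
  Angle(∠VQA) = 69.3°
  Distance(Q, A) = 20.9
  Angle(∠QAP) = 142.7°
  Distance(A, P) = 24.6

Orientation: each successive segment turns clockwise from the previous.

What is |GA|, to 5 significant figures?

26.939

∠HVQ = 38.8° gives VQ at -32.000° from the x-axis; with |VQ| = 8.9, Q = (-17.384, 11.692). ∠VQA = 69.3° gives QA at -142.70° from the x-axis; with |QA| = 20.9, A = (-34.009, -0.97296). Then |GA| = |A − G| = 26.939.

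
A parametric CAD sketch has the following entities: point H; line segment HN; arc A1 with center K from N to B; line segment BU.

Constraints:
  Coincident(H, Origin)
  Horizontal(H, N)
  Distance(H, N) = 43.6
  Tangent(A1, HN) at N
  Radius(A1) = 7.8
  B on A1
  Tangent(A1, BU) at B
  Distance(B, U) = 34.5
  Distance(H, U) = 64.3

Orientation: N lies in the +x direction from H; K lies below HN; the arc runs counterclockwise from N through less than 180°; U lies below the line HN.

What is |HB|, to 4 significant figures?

37.73

Checks: |KB| = 7.800 ✓; ∠(KB, BU) = 90.00° ✓; |BU| = 34.50 ✓; |HU| = 64.30 ✓.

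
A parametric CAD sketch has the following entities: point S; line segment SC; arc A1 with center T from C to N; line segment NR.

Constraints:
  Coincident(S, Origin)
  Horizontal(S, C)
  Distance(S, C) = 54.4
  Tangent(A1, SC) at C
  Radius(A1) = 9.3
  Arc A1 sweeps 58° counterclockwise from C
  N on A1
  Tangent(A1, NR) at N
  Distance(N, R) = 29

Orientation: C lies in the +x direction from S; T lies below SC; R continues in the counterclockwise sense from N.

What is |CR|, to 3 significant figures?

37.1

On A1, C sits at bearing 90° from T; a 58° counterclockwise sweep puts N at bearing 148°, so N = T + 9.3·(cos 148°, sin 148°) = (46.5, -4.37). Tangency of A1 to NR means the radius TN is perpendicular to NR, so NR runs along (−sin 148°, cos 148°); with |NR| = 29.0, R = (31.1, -29.0). Then |CR| = |R − C| = 37.1.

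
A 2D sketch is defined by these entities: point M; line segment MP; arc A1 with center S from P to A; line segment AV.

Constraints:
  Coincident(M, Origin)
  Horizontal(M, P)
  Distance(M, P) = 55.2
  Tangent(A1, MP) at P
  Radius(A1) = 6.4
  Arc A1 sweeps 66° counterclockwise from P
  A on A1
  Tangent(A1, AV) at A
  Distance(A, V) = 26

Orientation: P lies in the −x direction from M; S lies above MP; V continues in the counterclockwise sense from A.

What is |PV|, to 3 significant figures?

32.1

M is at the origin; M and P share the same y with |MP| = 55.2 and P on the −x side, so P = (-55.2, 0.00). Tangency of A1 to MP means the radius SP is perpendicular to MP, so S = P + (0, 6.4) = (-55.2, 6.40). On A1, P sits at bearing -90° from S; a 66° counterclockwise sweep puts A at bearing -24°, so A = S + 6.4·(cos -24°, sin -24°) = (-49.4, 3.80). Tangency of A1 to AV means the radius SA is perpendicular to AV, so AV runs along (−sin -24°, cos -24°); with |AV| = 26.0, V = (-38.8, 27.5). Then |PV| = |V − P| = 32.1.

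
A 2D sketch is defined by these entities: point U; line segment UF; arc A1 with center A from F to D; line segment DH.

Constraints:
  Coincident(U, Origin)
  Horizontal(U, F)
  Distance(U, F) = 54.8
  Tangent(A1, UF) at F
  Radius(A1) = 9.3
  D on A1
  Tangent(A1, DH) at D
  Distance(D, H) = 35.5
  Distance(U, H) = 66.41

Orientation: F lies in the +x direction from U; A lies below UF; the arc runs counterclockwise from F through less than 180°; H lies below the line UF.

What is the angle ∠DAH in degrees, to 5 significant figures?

75.320°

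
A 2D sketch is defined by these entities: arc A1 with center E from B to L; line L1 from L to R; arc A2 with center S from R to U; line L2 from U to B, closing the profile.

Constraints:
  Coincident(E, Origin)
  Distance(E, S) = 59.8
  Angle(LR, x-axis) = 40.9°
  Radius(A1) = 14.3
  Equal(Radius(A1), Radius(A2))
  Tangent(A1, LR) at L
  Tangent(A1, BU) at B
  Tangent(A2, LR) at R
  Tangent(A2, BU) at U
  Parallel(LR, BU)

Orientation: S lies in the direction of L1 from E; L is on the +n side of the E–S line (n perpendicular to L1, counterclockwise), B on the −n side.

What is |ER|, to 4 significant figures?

61.49

Tangency of A1 to both parallel lines with radius 14.3 puts L and B at E ± 14.3·n: L = (-9.363, 10.81), B = (9.363, -10.81). Equal radii place R and U the same way about S: R = S + 14.3·n = (35.84, 49.96), U = S − 14.3·n = (54.56, 28.34). Then |ER| = |R − E| = 61.49.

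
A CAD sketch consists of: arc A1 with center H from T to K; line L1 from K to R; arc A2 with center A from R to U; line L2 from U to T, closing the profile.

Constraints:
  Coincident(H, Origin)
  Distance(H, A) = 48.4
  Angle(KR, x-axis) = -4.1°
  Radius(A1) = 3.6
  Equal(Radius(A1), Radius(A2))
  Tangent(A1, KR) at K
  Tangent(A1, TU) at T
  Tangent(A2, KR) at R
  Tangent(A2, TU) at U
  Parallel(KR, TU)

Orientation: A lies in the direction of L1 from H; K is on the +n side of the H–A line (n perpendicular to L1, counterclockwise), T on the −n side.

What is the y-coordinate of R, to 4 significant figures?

0.1303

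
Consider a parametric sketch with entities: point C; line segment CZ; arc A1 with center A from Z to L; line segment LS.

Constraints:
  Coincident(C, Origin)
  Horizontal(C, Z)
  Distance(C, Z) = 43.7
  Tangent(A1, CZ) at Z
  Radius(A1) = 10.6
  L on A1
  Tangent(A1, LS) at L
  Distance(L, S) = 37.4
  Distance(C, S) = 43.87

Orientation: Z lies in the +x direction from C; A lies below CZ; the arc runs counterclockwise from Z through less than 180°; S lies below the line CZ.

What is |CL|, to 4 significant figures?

34.65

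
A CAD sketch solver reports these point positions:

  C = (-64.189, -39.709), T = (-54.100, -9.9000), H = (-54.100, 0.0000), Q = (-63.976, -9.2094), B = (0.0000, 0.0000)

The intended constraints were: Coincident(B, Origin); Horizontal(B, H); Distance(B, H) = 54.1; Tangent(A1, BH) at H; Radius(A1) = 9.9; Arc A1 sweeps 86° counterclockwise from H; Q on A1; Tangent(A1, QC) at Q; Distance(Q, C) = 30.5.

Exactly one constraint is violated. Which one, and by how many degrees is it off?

Tangent(A1, QC) at Q — off by 3.60°.

B = (0.00, 0.00) ✓; B.y = 0.00, H.y = 0.00 ✓; |BH| = 54.10 ✓; ∠(TH, HB) = 90.00° ✓; |TH| = 9.900 ✓; bearing(T→Q) − bearing(T→H) = 86.00° ✓; |TQ| = 9.900 ✓; ∠(TQ, QC) = 86.40° ✗; |QC| = 30.50 ✓.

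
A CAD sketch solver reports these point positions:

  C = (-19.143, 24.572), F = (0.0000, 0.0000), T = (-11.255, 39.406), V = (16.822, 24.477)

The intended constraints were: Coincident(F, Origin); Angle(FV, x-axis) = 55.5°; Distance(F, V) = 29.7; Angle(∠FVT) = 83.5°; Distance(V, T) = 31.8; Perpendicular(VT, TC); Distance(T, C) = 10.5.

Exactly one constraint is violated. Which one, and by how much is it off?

Distance(T, C) = 10.5 — off by 6.30.

F = (0.00, 0.00) ✓; FV at 55.50° ✓; |FV| = 29.70 ✓; ∠FVT = 83.50° ✓; |VT| = 31.80 ✓; ∠(VT, TC) = 90.00° ✓; |TC| = 16.80 ✗.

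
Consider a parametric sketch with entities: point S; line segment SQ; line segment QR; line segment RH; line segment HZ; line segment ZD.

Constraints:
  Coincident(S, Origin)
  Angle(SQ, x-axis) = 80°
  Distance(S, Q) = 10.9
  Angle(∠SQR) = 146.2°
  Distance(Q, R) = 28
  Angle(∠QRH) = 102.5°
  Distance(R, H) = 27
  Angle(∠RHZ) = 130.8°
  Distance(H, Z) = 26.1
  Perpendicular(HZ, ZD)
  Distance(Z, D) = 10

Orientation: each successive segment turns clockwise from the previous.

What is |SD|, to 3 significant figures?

40.2

S is at the origin; SQ runs at 80.0° with length 10.9, so Q = (1.89, 10.7). ∠SQR = 146.2° gives QR at 46.2° from the x-axis; with |QR| = 28.0, R = (21.3, 30.9). ∠QRH = 102.5° gives RH at -31.3° from the x-axis; with |RH| = 27.0, H = (44.3, 16.9). ∠RHZ = 130.8° gives HZ at -80.5° from the x-axis; with |HZ| = 26.1, Z = (48.7, -8.83). The perpendicularity gives ZD at right angles to HZ, so ZD runs at -170°; with |ZD| = 10.0, D = (38.8, -10.5). Then |SD| = |D − S| = 40.2.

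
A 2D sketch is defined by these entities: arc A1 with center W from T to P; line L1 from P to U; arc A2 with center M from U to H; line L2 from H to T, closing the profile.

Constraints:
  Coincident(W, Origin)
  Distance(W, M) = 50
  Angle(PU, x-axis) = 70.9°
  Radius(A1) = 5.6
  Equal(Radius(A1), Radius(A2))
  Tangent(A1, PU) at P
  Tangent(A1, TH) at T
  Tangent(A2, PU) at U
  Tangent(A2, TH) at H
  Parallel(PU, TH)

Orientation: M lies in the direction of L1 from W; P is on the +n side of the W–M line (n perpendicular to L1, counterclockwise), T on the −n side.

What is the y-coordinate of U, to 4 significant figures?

49.08

The slot axis is L1's direction at 70.9°, so u = (cos 70.9°, sin 70.9°) = (0.3272, 0.9449) and n = (−sin 70.9°, cos 70.9°) = (-0.9449, 0.3272). W is at the origin and M lies 50.0 along u from W, so M = 50.0·u = (16.36, 47.25). Tangency of A1 to both parallel lines with radius 5.6 puts P and T at W ± 5.6·n: P = (-5.292, 1.832), T = (5.292, -1.832). Equal radii place U and H the same way about M: U = M + 5.6·n = (11.07, 49.08), H = M − 5.6·n = (21.65, 45.42). So U.y = 49.08.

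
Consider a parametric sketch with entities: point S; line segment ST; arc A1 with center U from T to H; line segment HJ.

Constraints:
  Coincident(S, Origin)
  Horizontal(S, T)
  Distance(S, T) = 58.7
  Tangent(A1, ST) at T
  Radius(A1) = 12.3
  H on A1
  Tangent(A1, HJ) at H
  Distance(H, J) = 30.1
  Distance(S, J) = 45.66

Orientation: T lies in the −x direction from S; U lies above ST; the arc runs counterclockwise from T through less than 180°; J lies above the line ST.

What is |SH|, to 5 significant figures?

48.509

S is at the origin; S and T share the same y with |ST| = 58.7 and T on the −x side, so T = (-58.700, 0.0000). Since A1 is tangent to ST there, UT ⟂ ST, so U = T + (0, 12.3) = (-58.700, 12.300). Since UH ⟂ HJ (tangency), |UJ| = √(12.3² + 30.1²) = 32.516 regardless of where H sits on A1. So J lies on both circle(S, 45.66) and circle(U, 32.516); the above-ST intersection is J = (-32.717, 31.850). H is the foot of the tangent from J: H = (-48.136, 5.9992).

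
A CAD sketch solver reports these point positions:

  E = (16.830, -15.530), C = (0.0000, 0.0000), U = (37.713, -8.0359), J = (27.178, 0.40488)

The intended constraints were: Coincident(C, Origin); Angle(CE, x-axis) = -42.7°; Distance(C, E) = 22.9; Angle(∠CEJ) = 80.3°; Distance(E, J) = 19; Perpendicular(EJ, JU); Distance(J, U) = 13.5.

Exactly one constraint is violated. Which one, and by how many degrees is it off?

Perpendicular(EJ, JU) — off by 5.70°.

C = (0.00, 0.00) ✓; CE at -42.70° ✓; |CE| = 22.90 ✓; ∠CEJ = 80.30° ✓; |EJ| = 19.00 ✓; ∠(EJ, JU) = 95.70° ✗; |JU| = 13.50 ✓.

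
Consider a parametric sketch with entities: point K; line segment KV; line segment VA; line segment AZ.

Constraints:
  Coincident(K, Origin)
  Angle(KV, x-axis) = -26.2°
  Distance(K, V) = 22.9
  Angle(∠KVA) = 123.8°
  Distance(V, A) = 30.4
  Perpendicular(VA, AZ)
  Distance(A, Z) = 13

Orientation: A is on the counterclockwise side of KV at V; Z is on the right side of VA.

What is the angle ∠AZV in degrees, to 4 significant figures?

66.85°

K is at the origin; KV runs at -26.2° with length 22.9, so V = 22.9·(cos -26.2°, sin -26.2°) = (20.55, -10.11). ∠KVA = 123.8°, so VA runs at -26.2° + (180° − 123.8°) = 30.00° from the x-axis; with |VA| = 30.4, A = V + 30.4·(cos 30.00°, sin 30.00°) = (46.87, 5.090). VA ⟂ AZ; with |AZ| = 13.0 on the right of VA, Z = A + 13.0·(0.5000, -0.8660) = (53.37, -6.169). Then cos ∠AZV = ZA·ZV / (|ZA||ZV|), giving 66.85°.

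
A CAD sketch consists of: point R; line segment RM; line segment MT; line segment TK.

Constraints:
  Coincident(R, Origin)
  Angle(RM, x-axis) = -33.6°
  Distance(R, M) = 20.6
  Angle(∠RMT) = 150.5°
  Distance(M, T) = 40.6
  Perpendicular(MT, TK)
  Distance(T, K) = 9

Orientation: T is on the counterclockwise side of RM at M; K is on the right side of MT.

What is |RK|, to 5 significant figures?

61.581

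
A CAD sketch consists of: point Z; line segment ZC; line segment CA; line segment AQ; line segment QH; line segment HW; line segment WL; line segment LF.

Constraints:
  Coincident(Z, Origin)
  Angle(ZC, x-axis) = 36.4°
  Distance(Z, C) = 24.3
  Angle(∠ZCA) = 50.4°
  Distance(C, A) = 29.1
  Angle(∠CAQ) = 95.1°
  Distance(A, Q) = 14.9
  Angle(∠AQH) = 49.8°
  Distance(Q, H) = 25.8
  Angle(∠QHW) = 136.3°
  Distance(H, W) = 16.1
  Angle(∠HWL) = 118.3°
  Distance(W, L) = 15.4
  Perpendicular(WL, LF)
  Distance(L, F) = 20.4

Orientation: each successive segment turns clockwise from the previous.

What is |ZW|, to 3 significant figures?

35.7

Z is at the origin; ZC runs at 36.4° with length 24.3, so C = (19.6, 14.4). ∠ZCA = 50.4° gives CA at -93.2° from the x-axis; with |CA| = 29.1, A = (17.9, -14.6). ∠CAQ = 95.1° gives AQ at -178° from the x-axis; with |AQ| = 14.9, Q = (3.04, -15.1). ∠AQH = 49.8° gives QH at 51.7° from the x-axis; with |QH| = 25.8, H = (19.0, 5.12). ∠QHW = 136.3° gives HW at 8.00° from the x-axis; with |HW| = 16.1, W = (35.0, 7.36). Then |ZW| = |W − Z| = 35.7.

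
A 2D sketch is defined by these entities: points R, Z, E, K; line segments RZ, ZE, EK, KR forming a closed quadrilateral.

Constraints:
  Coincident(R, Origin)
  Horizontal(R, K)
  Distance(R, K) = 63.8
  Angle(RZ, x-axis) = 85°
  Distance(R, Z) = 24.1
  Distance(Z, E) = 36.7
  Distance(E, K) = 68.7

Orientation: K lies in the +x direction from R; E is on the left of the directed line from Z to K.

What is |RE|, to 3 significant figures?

59.0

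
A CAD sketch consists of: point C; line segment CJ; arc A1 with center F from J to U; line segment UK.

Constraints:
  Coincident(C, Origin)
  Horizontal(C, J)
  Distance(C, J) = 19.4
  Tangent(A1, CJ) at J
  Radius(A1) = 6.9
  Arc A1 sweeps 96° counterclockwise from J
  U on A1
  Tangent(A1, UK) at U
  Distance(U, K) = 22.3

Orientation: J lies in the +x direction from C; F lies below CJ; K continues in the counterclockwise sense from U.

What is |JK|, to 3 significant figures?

30.1

C is at the origin; CJ is horizontal with |CJ| = 19.4 and J on the +x side, so J = (19.4, 0.00). The tangent condition forces FJ to be normal to CJ, so F = J + (0, -6.9) = (19.4, -6.90). On A1, J sits at bearing 90° from F; a 96° counterclockwise sweep puts U at bearing 186°, so U = F + 6.9·(cos 186°, sin 186°) = (12.5, -7.62). A1 meets UK tangentially, so FU is at right angles to UK, so UK runs along (−sin 186°, cos 186°); with |UK| = 22.3, K = (14.9, -29.8). Then |JK| = |K − J| = 30.1.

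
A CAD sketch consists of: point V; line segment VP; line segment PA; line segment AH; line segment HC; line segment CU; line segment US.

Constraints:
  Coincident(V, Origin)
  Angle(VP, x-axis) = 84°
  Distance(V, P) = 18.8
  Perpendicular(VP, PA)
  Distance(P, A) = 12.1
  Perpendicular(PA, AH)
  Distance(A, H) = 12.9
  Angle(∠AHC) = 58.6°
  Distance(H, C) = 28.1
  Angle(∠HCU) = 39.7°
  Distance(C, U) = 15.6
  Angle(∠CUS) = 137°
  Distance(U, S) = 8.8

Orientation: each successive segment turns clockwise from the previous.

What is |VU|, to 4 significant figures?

23.07

∠AHC = 58.6° gives HC at 142.6° from the x-axis; with |HC| = 28.1, C = (-9.673, 21.67). ∠HCU = 39.7° gives CU at 2.300° from the x-axis; with |CU| = 15.6, U = (5.915, 22.30). Then |VU| = |U − V| = 23.07.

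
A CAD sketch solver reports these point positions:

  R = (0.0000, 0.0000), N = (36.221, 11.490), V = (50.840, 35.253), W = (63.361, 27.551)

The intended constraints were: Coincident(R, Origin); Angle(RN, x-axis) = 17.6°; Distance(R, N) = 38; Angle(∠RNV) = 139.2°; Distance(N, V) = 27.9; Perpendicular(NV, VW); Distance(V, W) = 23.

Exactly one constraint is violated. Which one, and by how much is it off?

Distance(V, W) = 23 — off by 8.30.

R = (0.00, 0.00) ✓; RN at 17.60° ✓; |RN| = 38.00 ✓; ∠RNV = 139.2° ✓; |NV| = 27.90 ✓; ∠(NV, VW) = 90.00° ✓; |VW| = 14.70 ✗.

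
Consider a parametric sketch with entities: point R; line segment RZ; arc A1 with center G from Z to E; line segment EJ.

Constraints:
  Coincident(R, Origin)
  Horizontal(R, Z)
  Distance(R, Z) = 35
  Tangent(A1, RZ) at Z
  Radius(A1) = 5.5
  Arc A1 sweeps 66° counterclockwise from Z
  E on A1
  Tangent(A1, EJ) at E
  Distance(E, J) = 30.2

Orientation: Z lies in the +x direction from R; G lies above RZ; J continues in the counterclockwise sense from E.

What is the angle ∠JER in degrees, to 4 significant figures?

118.7°

On A1, Z sits at bearing -90° from G; a 66° counterclockwise sweep puts E at bearing -24°, so E = G + 5.5·(cos -24°, sin -24°) = (40.02, 3.263). A1 meets EJ tangentially, so GE is at right angles to EJ, so EJ runs along (−sin -24°, cos -24°); with |EJ| = 30.2, J = (52.31, 30.85). Then cos ∠JER = EJ·ER / (|EJ||ER|), giving 118.7°.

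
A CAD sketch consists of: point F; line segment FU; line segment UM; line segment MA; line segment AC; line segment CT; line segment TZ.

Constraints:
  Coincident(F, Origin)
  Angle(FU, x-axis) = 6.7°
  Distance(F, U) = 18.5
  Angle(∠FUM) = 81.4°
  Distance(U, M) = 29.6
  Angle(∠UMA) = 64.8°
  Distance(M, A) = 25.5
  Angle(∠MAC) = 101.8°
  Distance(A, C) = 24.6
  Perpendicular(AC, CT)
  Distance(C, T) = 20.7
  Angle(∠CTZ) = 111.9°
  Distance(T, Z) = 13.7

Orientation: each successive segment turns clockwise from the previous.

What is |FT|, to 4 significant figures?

21.29

F is at the origin; FU runs at 6.7° with length 18.5, so U = (18.37, 2.158). ∠FUM = 81.4° gives UM at -91.90° from the x-axis; with |UM| = 29.6, M = (17.39, -27.43). ∠UMA = 64.8° gives MA at 152.9° from the x-axis; with |MA| = 25.5, A = (-5.308, -15.81). ∠MAC = 101.8° gives AC at 74.70° from the x-axis; with |AC| = 24.6, C = (1.183, 7.919). AC ⟂ CT, so CT runs at -15.30°; with |CT| = 20.7, T = (21.15, 2.457). Then |FT| = |T − F| = 21.29.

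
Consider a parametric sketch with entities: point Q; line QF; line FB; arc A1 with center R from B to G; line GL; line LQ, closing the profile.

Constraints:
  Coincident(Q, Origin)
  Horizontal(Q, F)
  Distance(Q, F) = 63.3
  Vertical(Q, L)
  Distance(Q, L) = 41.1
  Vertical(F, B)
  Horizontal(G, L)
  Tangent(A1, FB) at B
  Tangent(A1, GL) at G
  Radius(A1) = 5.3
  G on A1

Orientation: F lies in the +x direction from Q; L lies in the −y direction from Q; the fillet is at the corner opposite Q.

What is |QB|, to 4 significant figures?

72.72

The virtual corner opposite Q is at (63.30, -41.10). The tangent condition forces RB to be normal to FB and A1 meets GL tangentially, so RG is at right angles to GL, with radius 5.3, so the center R sits 5.3 in from both sides at R = (58.00, -35.80). That places the tangent points at B = (63.30, -35.80) on FB and G = (58.00, -41.10) on GL. Then |QB| = |B − Q| = 72.72.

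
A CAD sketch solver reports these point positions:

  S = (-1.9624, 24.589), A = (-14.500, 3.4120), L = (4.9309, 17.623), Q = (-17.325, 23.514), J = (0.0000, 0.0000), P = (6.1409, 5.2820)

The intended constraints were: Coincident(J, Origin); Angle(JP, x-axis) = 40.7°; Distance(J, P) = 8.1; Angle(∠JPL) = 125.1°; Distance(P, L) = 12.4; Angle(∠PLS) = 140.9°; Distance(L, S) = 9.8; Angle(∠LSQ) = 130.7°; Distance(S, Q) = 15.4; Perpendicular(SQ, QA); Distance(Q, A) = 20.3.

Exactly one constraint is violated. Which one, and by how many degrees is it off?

Perpendicular(SQ, QA) — off by 4.00°.

J = (0.00, 0.00) ✓; JP at 40.70° ✓; |JP| = 8.100 ✓; ∠JPL = 125.1° ✓; |PL| = 12.40 ✓; ∠PLS = 140.9° ✓; |LS| = 9.800 ✓; ∠LSQ = 130.7° ✓; |SQ| = 15.40 ✓; ∠(SQ, QA) = 94.00° ✗; |QA| = 20.30 ✓.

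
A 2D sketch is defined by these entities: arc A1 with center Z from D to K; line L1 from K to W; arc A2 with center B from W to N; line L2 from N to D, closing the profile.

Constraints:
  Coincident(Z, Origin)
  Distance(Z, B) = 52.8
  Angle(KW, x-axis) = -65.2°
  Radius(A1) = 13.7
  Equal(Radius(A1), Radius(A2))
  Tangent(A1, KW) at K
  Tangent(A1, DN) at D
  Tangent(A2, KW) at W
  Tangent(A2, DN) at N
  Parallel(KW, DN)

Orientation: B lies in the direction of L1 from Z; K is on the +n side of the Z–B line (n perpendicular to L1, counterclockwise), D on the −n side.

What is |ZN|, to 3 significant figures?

54.5

The slot axis is L1's direction at -65.2°, so u = (cos -65.2°, sin -65.2°) = (0.419, -0.908) and n = (−sin -65.2°, cos -65.2°) = (0.908, 0.419). Z is at the origin and B lies 52.8 along u from Z, so B = 52.8·u = (22.1, -47.9). Tangency of A1 to both parallel lines with radius 13.7 puts K and D at Z ± 13.7·n: K = (12.4, 5.75), D = (-12.4, -5.75). Equal radii place W and N the same way about B: W = B + 13.7·n = (34.6, -42.2), N = B − 13.7·n = (9.71, -53.7). Then |ZN| = |N − Z| = 54.5.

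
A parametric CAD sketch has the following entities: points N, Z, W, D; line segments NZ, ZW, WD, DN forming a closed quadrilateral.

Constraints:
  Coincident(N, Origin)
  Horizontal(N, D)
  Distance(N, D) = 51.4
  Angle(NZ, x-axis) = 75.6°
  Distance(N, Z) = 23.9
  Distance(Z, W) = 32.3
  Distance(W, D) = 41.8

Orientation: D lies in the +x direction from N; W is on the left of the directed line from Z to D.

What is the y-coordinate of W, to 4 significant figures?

38.23

Checks: |ZW| = 32.30 ✓; |WD| = 41.80 ✓.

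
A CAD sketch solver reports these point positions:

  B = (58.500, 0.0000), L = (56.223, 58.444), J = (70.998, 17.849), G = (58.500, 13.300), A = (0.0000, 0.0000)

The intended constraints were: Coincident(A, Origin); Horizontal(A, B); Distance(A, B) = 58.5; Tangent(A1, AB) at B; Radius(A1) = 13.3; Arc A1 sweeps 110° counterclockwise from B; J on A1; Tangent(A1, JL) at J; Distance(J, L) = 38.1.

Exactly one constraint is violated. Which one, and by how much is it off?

Distance(J, L) = 38.1 — off by 5.10.

A = (0.00, 0.00) ✓; A.y = 0.00, B.y = 0.00 ✓; |AB| = 58.50 ✓; ∠(GB, BA) = 90.00° ✓; |GB| = 13.30 ✓; bearing(G→J) − bearing(G→B) = 110.0° ✓; |GJ| = 13.30 ✓; ∠(GJ, JL) = 90.00° ✓; |JL| = 43.20 ✗.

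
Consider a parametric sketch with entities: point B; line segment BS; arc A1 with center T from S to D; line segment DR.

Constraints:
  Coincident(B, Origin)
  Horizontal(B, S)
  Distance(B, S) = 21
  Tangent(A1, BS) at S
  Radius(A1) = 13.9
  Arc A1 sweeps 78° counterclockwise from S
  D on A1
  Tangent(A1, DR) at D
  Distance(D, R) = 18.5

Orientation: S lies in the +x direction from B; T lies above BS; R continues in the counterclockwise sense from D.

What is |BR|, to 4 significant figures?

48.22

B is at the origin; BS is horizontal with |BS| = 21.0 and S on the +x side, so S = (21.00, 0.000). A1 meets BS tangentially, so TS is at right angles to BS, so T = S + (0, 13.9) = (21.00, 13.90). On A1, S sits at bearing -90° from T; a 78° counterclockwise sweep puts D at bearing -12°, so D = T + 13.9·(cos -12°, sin -12°) = (34.60, 11.01). A1 meets DR tangentially, so TD is at right angles to DR, so DR runs along (−sin -12°, cos -12°); with |DR| = 18.5, R = (38.44, 29.11). Then |BR| = |R − B| = 48.22.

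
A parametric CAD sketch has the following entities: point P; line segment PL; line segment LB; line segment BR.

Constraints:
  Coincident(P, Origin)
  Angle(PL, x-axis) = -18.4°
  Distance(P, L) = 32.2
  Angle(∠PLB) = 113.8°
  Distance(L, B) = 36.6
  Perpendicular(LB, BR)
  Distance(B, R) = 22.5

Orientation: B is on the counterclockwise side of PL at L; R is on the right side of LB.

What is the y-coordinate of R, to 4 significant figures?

1.836

P is at the origin; PL runs at -18.4° with length 32.2, so L = 32.2·(cos -18.4°, sin -18.4°) = (30.55, -10.16). ∠PLB = 113.8°, so LB runs at -18.4° + (180° − 113.8°) = 47.80° from the x-axis; with |LB| = 36.6, B = L + 36.6·(cos 47.80°, sin 47.80°) = (55.14, 16.95). LB is perpendicular to BR; with |BR| = 22.5 on the right of LB, R = B + 22.5·(0.7408, -0.6717) = (71.81, 1.836). So R.y = 1.836.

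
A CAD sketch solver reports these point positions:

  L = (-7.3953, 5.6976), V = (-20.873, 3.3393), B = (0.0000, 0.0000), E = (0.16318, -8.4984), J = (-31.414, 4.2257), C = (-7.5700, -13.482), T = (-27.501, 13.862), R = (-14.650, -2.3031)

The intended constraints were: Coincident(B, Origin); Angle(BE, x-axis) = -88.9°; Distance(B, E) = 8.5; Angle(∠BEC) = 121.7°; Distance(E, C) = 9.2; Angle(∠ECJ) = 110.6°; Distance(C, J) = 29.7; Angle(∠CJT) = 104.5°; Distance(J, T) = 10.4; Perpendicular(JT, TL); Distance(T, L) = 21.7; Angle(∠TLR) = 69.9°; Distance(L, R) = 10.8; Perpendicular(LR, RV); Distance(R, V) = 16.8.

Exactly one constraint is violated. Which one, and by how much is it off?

Distance(R, V) = 16.8 — off by 8.40.

B = (0.00, 0.00) ✓; BE at -88.90° ✓; |BE| = 8.500 ✓; ∠BEC = 121.7° ✓; |EC| = 9.200 ✓; ∠ECJ = 110.6° ✓; |CJ| = 29.70 ✓; ∠CJT = 104.5° ✓; |JT| = 10.40 ✓; ∠(JT, TL) = 90.00° ✓; |TL| = 21.70 ✓; ∠TLR = 69.90° ✓; |LR| = 10.80 ✓; ∠(LR, RV) = 90.00° ✓; |RV| = 8.400 ✗.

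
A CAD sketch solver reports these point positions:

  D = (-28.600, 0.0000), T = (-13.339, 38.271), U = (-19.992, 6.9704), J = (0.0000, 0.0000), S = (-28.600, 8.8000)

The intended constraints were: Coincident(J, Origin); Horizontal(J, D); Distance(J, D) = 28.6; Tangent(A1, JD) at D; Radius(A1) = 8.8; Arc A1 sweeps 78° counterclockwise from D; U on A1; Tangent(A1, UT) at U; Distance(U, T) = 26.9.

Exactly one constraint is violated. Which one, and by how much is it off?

Distance(U, T) = 26.9 — off by 5.10.

J = (0.00, 0.00) ✓; J.y = 0.00, D.y = 0.00 ✓; |JD| = 28.60 ✓; ∠(SD, DJ) = 90.00° ✓; |SD| = 8.800 ✓; bearing(S→U) − bearing(S→D) = 78.00° ✓; |SU| = 8.800 ✓; ∠(SU, UT) = 90.00° ✓; |UT| = 32.00 ✗.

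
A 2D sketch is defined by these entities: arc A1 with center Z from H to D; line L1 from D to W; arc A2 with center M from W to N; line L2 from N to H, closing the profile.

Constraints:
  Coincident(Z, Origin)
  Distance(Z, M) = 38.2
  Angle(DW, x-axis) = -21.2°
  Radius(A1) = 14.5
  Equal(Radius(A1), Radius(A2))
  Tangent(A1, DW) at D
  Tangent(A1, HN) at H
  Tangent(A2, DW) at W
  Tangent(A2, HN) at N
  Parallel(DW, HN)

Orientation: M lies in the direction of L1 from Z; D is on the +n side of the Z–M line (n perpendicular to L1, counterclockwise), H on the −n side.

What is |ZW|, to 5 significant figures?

40.859

The slot axis is L1's direction at -21.2°, so u = (cos -21.2°, sin -21.2°) = (0.93232, -0.36162) and n = (−sin -21.2°, cos -21.2°) = (0.36162, 0.93232). Z is at the origin and M lies 38.2 along u from Z, so M = 38.2·u = (35.615, -13.814). Tangency of A1 to both parallel lines with radius 14.5 puts D and H at Z ± 14.5·n: D = (5.2436, 13.519), H = (-5.2436, -13.519). Equal radii place W and N the same way about M: W = M + 14.5·n = (40.858, -0.29536), N = M − 14.5·n = (30.371, -27.333). Then |ZW| = |W − Z| = 40.859.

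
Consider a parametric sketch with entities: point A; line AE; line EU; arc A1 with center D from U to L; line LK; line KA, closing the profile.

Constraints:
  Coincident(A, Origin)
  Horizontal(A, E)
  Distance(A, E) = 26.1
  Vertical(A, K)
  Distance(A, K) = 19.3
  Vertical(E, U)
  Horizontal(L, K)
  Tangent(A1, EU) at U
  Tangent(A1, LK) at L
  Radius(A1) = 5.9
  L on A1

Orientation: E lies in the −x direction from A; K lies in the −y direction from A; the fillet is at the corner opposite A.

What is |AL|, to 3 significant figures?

27.9

A is at the origin; A and E share the same y with |AE| = 26.1 and E on the −x side, so E = (-26.1, 0.00). A and K share the same x with |AK| = 19.3 and K on the −y side, so K = (0.00, -19.3). The virtual corner opposite A is at (-26.1, -19.3). Tangency of A1 to EU means the radius DU is perpendicular to EU and A1 meets LK tangentially, so DL is at right angles to LK, with radius 5.9, so the center D sits 5.9 in from both sides at D = (-20.2, -13.4). That places the tangent points at U = (-26.1, -13.4) on EU and L = (-20.2, -19.3) on LK. Then |AL| = |L − A| = 27.9.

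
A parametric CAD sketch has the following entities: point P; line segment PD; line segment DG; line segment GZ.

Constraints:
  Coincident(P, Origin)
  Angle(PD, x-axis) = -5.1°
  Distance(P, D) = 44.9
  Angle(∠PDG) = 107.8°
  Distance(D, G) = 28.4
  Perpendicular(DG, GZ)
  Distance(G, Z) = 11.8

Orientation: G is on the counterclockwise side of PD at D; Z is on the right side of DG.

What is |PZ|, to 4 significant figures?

68.92

P is at the origin; PD runs at -5.1° with length 44.9, so D = 44.9·(cos -5.1°, sin -5.1°) = (44.72, -3.991). ∠PDG = 107.8°, so DG runs at -5.1° + (180° − 107.8°) = 67.10° from the x-axis; with |DG| = 28.4, G = D + 28.4·(cos 67.10°, sin 67.10°) = (55.77, 22.17). DG ⟂ GZ; with |GZ| = 11.8 on the right of DG, Z = G + 11.8·(0.9212, -0.3891) = (66.64, 17.58). Then |PZ| = |Z − P| = 68.92.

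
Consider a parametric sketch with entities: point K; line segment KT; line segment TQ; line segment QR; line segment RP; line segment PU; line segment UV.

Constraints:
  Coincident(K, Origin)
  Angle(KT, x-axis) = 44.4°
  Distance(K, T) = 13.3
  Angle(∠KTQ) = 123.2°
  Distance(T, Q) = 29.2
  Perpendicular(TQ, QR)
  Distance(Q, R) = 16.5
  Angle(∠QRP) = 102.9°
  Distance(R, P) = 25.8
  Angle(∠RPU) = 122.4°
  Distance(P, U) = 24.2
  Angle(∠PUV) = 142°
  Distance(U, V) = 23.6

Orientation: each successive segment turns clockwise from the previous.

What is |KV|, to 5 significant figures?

30.612

K is at the origin; KT runs at 44.4° with length 13.3, so T = (9.5025, 9.3055). ∠KTQ = 123.2° gives TQ at -12.400° from the x-axis; with |TQ| = 29.2, Q = (38.021, 3.0353). TQ is perpendicular to QR, so QR runs at -102.40°; with |QR| = 16.5, R = (34.478, -13.080). ∠QRP = 102.9° gives RP at -179.50° from the x-axis; with |RP| = 25.8, P = (8.6792, -13.305). ∠RPU = 122.4° gives PU at 122.90° from the x-axis; with |PU| = 24.2, U = (-4.4657, 7.0138). ∠PUV = 142.0° gives UV at 84.900° from the x-axis; with |UV| = 23.6, V = (-2.3677, 30.520). Then |KV| = |V − K| = 30.612.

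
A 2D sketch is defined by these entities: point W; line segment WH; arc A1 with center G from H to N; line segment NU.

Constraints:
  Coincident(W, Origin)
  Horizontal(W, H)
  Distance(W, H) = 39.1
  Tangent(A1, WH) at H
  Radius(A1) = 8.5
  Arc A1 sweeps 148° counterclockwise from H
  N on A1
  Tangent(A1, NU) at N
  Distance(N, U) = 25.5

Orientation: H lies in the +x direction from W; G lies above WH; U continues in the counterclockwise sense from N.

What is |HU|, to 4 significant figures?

33.87

On A1, H sits at bearing -90° from G; a 148° counterclockwise sweep puts N at bearing 58°, so N = G + 8.5·(cos 58°, sin 58°) = (43.60, 15.71). The tangent condition forces GN to be normal to NU, so NU runs along (−sin 58°, cos 58°); with |NU| = 25.5, U = (21.98, 29.22). Then |HU| = |U − H| = 33.87.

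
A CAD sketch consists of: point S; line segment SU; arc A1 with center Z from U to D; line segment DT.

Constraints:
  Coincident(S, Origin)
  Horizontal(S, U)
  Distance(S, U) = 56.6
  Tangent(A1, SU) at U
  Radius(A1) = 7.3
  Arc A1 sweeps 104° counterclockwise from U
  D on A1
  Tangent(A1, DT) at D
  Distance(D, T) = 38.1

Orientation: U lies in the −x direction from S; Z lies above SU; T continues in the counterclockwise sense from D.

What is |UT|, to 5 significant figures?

46.084

S is at the origin; S and U share the same y with |SU| = 56.6 and U on the −x side, so U = (-56.600, 0.0000). Tangency of A1 to SU means the radius ZU is perpendicular to SU, so Z = U + (0, 7.3) = (-56.600, 7.3000). On A1, U sits at bearing -90° from Z; a 104° counterclockwise sweep puts D at bearing 14°, so D = Z + 7.3·(cos 14°, sin 14°) = (-49.517, 9.0660). The tangent condition forces ZD to be normal to DT, so DT runs along (−sin 14°, cos 14°); with |DT| = 38.1, T = (-58.734, 46.034). Then |UT| = |T − U| = 46.084.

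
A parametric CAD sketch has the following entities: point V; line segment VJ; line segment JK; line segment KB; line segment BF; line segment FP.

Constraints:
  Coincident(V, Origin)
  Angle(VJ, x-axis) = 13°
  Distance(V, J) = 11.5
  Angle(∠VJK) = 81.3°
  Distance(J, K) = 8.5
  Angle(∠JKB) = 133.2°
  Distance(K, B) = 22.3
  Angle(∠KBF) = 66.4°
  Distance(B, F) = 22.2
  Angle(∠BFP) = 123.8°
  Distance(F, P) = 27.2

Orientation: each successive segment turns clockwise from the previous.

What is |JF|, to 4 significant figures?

23.87

V is at the origin; VJ runs at 13.0° with length 11.5, so J = (11.21, 2.587). ∠VJK = 81.3° gives JK at -85.70° from the x-axis; with |JK| = 8.5, K = (11.84, -5.889). ∠JKB = 133.2° gives KB at -132.5° from the x-axis; with |KB| = 22.3, B = (-3.223, -22.33). ∠KBF = 66.4° gives BF at 113.9° from the x-axis; with |BF| = 22.2, F = (-12.22, -2.034). Then |JF| = |F − J| = 23.87.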